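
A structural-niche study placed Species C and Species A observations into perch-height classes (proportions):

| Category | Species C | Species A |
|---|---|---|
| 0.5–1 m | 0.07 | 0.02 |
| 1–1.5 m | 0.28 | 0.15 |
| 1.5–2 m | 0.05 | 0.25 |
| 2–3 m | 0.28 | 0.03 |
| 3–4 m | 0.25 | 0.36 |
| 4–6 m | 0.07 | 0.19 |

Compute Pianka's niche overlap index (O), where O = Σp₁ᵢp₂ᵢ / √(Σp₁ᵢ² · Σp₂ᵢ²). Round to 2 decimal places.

Σ p₁ᵢp₂ᵢ = 0.0014 + 0.0420 + 0.0125 + 0.0084 + 0.0900 + 0.0133 = 0.1676
Σp_1ᵢ² = 0.07² + 0.28² + 0.05² + 0.28² + 0.25² + 0.07² = 0.0049 + 0.0784 + 0.0025 + 0.0784 + 0.0625 + 0.0049 = 0.2316
Σp_2ᵢ² = 0.02² + 0.15² + 0.25² + 0.03² + 0.36² + 0.19² = 0.0004 + 0.0225 + 0.0625 + 0.0009 + 0.1296 + 0.0361 = 0.2520
O = 0.1676 / √(0.2316 × 0.2520) = 0.1676 / 0.24158 = 0.6938

0.69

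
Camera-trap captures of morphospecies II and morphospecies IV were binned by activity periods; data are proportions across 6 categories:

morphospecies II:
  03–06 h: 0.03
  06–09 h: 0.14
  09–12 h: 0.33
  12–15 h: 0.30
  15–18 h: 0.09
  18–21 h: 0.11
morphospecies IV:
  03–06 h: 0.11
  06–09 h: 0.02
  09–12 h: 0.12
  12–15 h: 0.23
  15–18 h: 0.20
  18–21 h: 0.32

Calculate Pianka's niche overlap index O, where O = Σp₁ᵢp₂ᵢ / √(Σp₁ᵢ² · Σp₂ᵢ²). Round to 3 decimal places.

0.728

Σ p₁ᵢp₂ᵢ = 0.0033 + 0.0028 + 0.0396 + 0.0690 + 0.0180 + 0.0352 = 0.1679
Σp_1ᵢ² = 0.03² + 0.14² + 0.33² + 0.30² + 0.09² + 0.11² = 0.0009 + 0.0196 + 0.1089 + 0.0900 + 0.0081 + 0.0121 = 0.2396
Σp_2ᵢ² = 0.11² + 0.02² + 0.12² + 0.23² + 0.20² + 0.32² = 0.0121 + 0.0004 + 0.0144 + 0.0529 + 0.0400 + 0.1024 = 0.2222
O = 0.1679 / √(0.2396 × 0.2222) = 0.1679 / 0.230736 = 0.72767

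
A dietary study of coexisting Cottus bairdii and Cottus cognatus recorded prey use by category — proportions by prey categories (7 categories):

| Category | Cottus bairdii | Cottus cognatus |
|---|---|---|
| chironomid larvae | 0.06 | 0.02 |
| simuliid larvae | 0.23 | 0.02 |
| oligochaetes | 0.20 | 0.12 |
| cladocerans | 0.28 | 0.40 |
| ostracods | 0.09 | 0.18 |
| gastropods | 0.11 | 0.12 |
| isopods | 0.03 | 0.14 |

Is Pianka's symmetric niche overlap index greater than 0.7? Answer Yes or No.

Σ p₁ᵢp₂ᵢ = 0.0012 + 0.0046 + 0.0240 + 0.1120 + 0.0162 + 0.0132 + 0.0042 = 0.1754
Σp_1ᵢ² = 0.06² + 0.23² + 0.20² + 0.28² + 0.09² + 0.11² + 0.03² = 0.0036 + 0.0529 + 0.0400 + 0.0784 + 0.0081 + 0.0121 + 0.0009 = 0.1960
Σp_2ᵢ² = 0.02² + 0.02² + 0.12² + 0.40² + 0.18² + 0.12² + 0.14² = 0.0004 + 0.0004 + 0.0144 + 0.1600 + 0.0324 + 0.0144 + 0.0196 = 0.2416
O = 0.1754 / √(0.1960 × 0.2416) = 0.1754 / 0.21761 = 0.8060
O = 0.8060 > 0.7 → Yes.

Yes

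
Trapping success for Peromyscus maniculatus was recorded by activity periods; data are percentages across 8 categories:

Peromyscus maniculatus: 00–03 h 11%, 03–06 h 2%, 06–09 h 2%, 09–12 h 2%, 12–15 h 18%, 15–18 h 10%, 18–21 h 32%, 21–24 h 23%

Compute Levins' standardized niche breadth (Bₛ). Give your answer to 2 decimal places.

Convert percentages to proportions (divide by 100).
Σpᵢ² = 0.11² + 0.02² + 0.02² + 0.02² + 0.18² + 0.10² + 0.32² + 0.23² = 0.0121 + 0.0004 + 0.0004 + 0.0004 + 0.0324 + 0.0100 + 0.1024 + 0.0529 = 0.2110
B = 1 / 0.2110 = 4.7393
Bₛ = (B − 1)/(n − 1) = (4.7393 − 1)/(8 − 1) = 3.7393/7 = 0.5342

0.53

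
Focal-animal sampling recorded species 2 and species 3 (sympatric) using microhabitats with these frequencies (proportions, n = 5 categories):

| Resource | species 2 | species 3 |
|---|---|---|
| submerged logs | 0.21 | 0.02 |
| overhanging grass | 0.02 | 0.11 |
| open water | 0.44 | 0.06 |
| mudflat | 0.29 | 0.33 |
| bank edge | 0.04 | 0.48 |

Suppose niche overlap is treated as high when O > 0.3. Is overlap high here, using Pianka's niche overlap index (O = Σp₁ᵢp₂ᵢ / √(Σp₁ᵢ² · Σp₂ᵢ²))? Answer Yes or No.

Yes

Σ p₁ᵢp₂ᵢ = 0.0042 + 0.0022 + 0.0264 + 0.0957 + 0.0192 = 0.1477
Σp_1ᵢ² = 0.21² + 0.02² + 0.44² + 0.29² + 0.04² = 0.0441 + 0.0004 + 0.1936 + 0.0841 + 0.0016 = 0.3238
Σp_2ᵢ² = 0.02² + 0.11² + 0.06² + 0.33² + 0.48² = 0.0004 + 0.0121 + 0.0036 + 0.1089 + 0.2304 = 0.3554
O = 0.1477 / √(0.3238 × 0.3554) = 0.1477 / 0.33923 = 0.4354
O = 0.4354 > 0.3 → Yes.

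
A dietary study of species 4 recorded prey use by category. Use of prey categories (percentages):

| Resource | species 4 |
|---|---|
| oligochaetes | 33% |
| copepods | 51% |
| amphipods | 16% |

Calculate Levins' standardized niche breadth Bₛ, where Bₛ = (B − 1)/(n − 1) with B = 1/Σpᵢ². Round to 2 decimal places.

0.77

Convert percentages to proportions (divide by 100).
Σpᵢ² = 0.33² + 0.51² + 0.16² = 0.1089 + 0.2601 + 0.0256 = 0.3946
B = 1 / 0.3946 = 2.5342
Bₛ = (B − 1)/(n − 1) = (2.5342 − 1)/(3 − 1) = 1.5342/2 = 0.7671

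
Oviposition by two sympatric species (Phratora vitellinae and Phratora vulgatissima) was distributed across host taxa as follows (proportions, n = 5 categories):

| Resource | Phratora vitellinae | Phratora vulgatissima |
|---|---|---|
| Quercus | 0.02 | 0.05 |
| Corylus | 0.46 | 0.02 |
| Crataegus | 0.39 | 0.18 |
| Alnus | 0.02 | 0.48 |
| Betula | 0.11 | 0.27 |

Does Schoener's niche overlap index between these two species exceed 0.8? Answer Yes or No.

No

Σ|p₁ᵢ − p₂ᵢ| = 0.03 + 0.44 + 0.21 + 0.46 + 0.16 = 1.30
D = 1 − ½ × 1.30 = 1 − 0.650 = 0.3500
D = 0.3500 < 0.8 → No.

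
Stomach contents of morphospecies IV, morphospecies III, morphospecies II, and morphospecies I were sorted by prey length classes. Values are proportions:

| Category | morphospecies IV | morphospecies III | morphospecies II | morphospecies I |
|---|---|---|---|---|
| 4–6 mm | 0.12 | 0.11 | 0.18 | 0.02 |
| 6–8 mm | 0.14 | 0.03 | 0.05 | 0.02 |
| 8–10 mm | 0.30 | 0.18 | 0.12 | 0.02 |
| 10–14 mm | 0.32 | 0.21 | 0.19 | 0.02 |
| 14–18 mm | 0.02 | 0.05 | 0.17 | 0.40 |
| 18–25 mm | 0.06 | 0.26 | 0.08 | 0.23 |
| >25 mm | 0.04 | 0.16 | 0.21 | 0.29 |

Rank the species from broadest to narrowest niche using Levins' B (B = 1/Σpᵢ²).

morphospecies II > morphospecies III > morphospecies IV > morphospecies I

Σp_IVᵢ² = 0.12² + 0.14² + 0.30² + 0.32² + 0.02² + 0.06² + 0.04² = 0.0144 + 0.0196 + 0.0900 + 0.1024 + 0.0004 + 0.0036 + 0.0016 = 0.2320
B_IV = 1 / 0.2320 = 4.3103
Σp_IIIᵢ² = 0.11² + 0.03² + 0.18² + 0.21² + 0.05² + 0.26² + 0.16² = 0.0121 + 0.0009 + 0.0324 + 0.0441 + 0.0025 + 0.0676 + 0.0256 = 0.1852
B_III = 1 / 0.1852 = 5.3996
Σp_IIᵢ² = 0.18² + 0.05² + 0.12² + 0.19² + 0.17² + 0.08² + 0.21² = 0.0324 + 0.0025 + 0.0144 + 0.0361 + 0.0289 + 0.0064 + 0.0441 = 0.1648
B_II = 1 / 0.1648 = 6.0680
Σp_Iᵢ² = 0.02² + 0.02² + 0.02² + 0.02² + 0.40² + 0.23² + 0.29² = 0.0004 + 0.0004 + 0.0004 + 0.0004 + 0.1600 + 0.0529 + 0.0841 = 0.2986
B_I = 1 / 0.2986 = 3.3490
Ranking by B (broadest → narrowest): morphospecies II (6.07) > morphospecies III (5.40) > morphospecies IV (4.31) > morphospecies I (3.35)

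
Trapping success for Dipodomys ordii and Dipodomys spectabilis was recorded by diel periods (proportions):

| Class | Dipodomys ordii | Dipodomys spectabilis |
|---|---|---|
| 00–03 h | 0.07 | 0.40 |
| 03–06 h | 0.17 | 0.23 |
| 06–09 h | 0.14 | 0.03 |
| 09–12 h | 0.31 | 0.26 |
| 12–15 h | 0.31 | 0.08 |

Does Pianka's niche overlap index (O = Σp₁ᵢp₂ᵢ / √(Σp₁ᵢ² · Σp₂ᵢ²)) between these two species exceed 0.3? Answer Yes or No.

Yes

Σ p₁ᵢp₂ᵢ = 0.0280 + 0.0391 + 0.0042 + 0.0806 + 0.0248 = 0.1767
Σp_1ᵢ² = 0.07² + 0.17² + 0.14² + 0.31² + 0.31² = 0.0049 + 0.0289 + 0.0196 + 0.0961 + 0.0961 = 0.2456
Σp_2ᵢ² = 0.40² + 0.23² + 0.03² + 0.26² + 0.08² = 0.1600 + 0.0529 + 0.0009 + 0.0676 + 0.0064 = 0.2878
O = 0.1767 / √(0.2456 × 0.2878) = 0.1767 / 0.26586 = 0.6646
O = 0.6646 > 0.3 → Yes.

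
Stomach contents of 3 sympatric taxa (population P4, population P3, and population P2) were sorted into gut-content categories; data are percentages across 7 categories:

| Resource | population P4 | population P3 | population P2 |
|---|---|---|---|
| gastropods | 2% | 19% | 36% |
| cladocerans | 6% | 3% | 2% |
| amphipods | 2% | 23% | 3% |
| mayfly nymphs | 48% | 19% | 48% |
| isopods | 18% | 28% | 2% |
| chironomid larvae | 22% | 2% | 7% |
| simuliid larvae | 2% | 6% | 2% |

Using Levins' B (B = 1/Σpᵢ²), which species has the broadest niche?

Convert percentages to proportions (divide by 100).
Σp_P4ᵢ² = 0.02² + 0.06² + 0.02² + 0.48² + 0.18² + 0.22² + 0.02² = 0.0004 + 0.0036 + 0.0004 + 0.2304 + 0.0324 + 0.0484 + 0.0004 = 0.3160
B_P4 = 1 / 0.3160 = 3.1646
Σp_P3ᵢ² = 0.19² + 0.03² + 0.23² + 0.19² + 0.28² + 0.02² + 0.06² = 0.0361 + 0.0009 + 0.0529 + 0.0361 + 0.0784 + 0.0004 + 0.0036 = 0.2084
B_P3 = 1 / 0.2084 = 4.7985
Σp_P2ᵢ² = 0.36² + 0.02² + 0.03² + 0.48² + 0.02² + 0.07² + 0.02² = 0.1296 + 0.0004 + 0.0009 + 0.2304 + 0.0004 + 0.0049 + 0.0004 = 0.3670
B_P2 = 1 / 0.3670 = 2.7248
Highest B → broadest niche (most generalist): population P3 (B = 4.80).

population P3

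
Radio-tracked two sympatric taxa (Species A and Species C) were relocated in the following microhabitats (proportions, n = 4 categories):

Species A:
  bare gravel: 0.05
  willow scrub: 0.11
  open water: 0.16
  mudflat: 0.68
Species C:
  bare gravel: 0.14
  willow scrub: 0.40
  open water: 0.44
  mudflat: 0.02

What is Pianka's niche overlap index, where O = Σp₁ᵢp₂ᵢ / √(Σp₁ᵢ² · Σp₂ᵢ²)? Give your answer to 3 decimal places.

0.312

Σ p₁ᵢp₂ᵢ = 0.0070 + 0.0440 + 0.0704 + 0.0136 = 0.1350
Σp_1ᵢ² = 0.05² + 0.11² + 0.16² + 0.68² = 0.0025 + 0.0121 + 0.0256 + 0.4624 = 0.5026
Σp_2ᵢ² = 0.14² + 0.40² + 0.44² + 0.02² = 0.0196 + 0.1600 + 0.1936 + 0.0004 = 0.3736
O = 0.1350 / √(0.5026 × 0.3736) = 0.1350 / 0.433326 = 0.31154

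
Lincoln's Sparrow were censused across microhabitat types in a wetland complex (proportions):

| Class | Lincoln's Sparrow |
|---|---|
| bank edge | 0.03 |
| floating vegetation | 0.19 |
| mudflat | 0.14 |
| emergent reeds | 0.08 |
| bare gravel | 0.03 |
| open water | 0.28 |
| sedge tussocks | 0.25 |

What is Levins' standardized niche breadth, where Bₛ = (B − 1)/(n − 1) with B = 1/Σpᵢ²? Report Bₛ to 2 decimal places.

0.65

Σpᵢ² = 0.03² + 0.19² + 0.14² + 0.08² + 0.03² + 0.28² + 0.25² = 0.0009 + 0.0361 + 0.0196 + 0.0064 + 0.0009 + 0.0784 + 0.0625 = 0.2048
B = 1 / 0.2048 = 4.8828
Bₛ = (B − 1)/(n − 1) = (4.8828 − 1)/(7 − 1) = 3.8828/6 = 0.6471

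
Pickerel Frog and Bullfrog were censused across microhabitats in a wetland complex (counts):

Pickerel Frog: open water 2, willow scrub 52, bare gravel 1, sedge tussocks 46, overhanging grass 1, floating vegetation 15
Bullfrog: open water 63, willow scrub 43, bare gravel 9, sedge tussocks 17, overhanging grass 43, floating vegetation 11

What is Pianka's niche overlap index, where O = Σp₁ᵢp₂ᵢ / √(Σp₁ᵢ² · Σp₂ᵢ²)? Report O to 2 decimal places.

Proportions for Pickerel Frog (n=117): 2/117=0.0171, 52/117=0.4444, 1/117=0.0085, 46/117=0.3932, 1/117=0.0085, 15/117=0.1282
Proportions for Bullfrog (n=186): 63/186=0.3387, 43/186=0.2312, 9/186=0.0484, 17/186=0.0914, 43/186=0.2312, 11/186=0.0591
Σ p₁ᵢp₂ᵢ = 0.005792 + 0.102745 + 0.000411 + 0.035938 + 0.001965 + 0.007577 = 0.154428
Σp_1ᵢ² = 0.0171² + 0.4444² + 0.0085² + 0.3932² + 0.0085² + 0.1282² = 0.000292 + 0.197491 + 0.000072 + 0.154606 + 0.000072 + 0.016435 = 0.368968
Σp_2ᵢ² = 0.3387² + 0.2312² + 0.0484² + 0.0914² + 0.2312² + 0.0591² = 0.114718 + 0.053453 + 0.002343 + 0.008354 + 0.053453 + 0.003493 = 0.235814
O = 0.154428 / √(0.368968 × 0.235814) = 0.154428 / 0.2949709 = 0.5235

0.52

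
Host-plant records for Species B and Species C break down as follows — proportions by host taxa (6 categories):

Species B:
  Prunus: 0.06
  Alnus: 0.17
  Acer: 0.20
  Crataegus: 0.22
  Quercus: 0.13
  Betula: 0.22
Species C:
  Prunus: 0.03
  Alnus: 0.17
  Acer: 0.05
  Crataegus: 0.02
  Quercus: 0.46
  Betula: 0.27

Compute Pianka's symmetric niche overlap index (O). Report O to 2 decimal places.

0.68

Σ p₁ᵢp₂ᵢ = 0.0018 + 0.0289 + 0.0100 + 0.0044 + 0.0598 + 0.0594 = 0.1643
Σp_1ᵢ² = 0.06² + 0.17² + 0.20² + 0.22² + 0.13² + 0.22² = 0.0036 + 0.0289 + 0.0400 + 0.0484 + 0.0169 + 0.0484 = 0.1862
Σp_2ᵢ² = 0.03² + 0.17² + 0.05² + 0.02² + 0.46² + 0.27² = 0.0009 + 0.0289 + 0.0025 + 0.0004 + 0.2116 + 0.0729 = 0.3172
O = 0.1643 / √(0.1862 × 0.3172) = 0.1643 / 0.24303 = 0.6760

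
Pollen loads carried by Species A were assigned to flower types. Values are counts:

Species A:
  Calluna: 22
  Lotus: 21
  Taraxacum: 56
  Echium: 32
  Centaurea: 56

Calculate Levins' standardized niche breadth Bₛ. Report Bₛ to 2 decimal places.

0.81

Proportions for Species A (n=187): 22/187=0.1176, 21/187=0.1123, 56/187=0.2995, 32/187=0.1711, 56/187=0.2995
Σpᵢ² = 0.1176² + 0.1123² + 0.2995² + 0.1711² + 0.2995² = 0.013830 + 0.012611 + 0.089700 + 0.029275 + 0.089700 = 0.235116
B = 1 / 0.235116 = 4.2532
Bₛ = (B − 1)/(n − 1) = (4.2532 − 1)/(5 − 1) = 3.2532/4 = 0.8133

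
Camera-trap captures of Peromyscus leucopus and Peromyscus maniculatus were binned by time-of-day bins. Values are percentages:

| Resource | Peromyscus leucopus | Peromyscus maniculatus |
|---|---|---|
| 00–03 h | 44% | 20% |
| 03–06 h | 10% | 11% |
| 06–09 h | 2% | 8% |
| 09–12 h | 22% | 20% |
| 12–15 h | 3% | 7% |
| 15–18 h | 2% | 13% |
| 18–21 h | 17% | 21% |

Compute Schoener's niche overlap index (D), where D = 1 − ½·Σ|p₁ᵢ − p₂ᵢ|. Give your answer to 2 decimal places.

Convert percentages to proportions (divide by 100).
Σ|p₁ᵢ − p₂ᵢ| = 0.24 + 0.01 + 0.06 + 0.02 + 0.04 + 0.11 + 0.04 = 0.52
D = 1 − ½ × 0.52 = 1 − 0.260 = 0.7400

0.74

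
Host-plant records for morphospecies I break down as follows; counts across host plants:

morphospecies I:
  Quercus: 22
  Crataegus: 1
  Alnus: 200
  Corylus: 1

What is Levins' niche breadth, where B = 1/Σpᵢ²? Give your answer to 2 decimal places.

Proportions for morphospecies I (n=224): 22/224=0.0982, 1/224=0.0045, 200/224=0.8929, 1/224=0.0045
Σpᵢ² = 0.0982² + 0.0045² + 0.8929² + 0.0045² = 0.009643 + 0.000020 + 0.797270 + 0.000020 = 0.806953
B = 1 / 0.806953 = 1.2392

1.24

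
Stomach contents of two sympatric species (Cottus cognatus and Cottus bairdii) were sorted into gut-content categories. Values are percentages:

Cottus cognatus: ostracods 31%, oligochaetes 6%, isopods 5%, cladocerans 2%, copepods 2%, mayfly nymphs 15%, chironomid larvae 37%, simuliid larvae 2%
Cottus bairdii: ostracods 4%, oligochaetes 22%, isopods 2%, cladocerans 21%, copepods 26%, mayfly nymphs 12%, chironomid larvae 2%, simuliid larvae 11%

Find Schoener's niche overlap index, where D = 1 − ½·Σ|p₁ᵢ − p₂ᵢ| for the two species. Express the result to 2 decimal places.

0.32

Convert percentages to proportions (divide by 100).
Σ|p₁ᵢ − p₂ᵢ| = 0.27 + 0.16 + 0.03 + 0.19 + 0.24 + 0.03 + 0.35 + 0.09 = 1.36
D = 1 − ½ × 1.36 = 1 − 0.680 = 0.3200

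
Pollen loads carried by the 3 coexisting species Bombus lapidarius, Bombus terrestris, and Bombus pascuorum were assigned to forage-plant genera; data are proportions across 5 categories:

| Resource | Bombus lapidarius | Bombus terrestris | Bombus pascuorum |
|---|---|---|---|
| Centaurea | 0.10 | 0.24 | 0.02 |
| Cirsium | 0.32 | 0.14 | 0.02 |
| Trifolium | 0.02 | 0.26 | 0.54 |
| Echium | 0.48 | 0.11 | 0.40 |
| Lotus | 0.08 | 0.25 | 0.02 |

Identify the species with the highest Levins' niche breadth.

Σp_lapiᵢ² = 0.10² + 0.32² + 0.02² + 0.48² + 0.08² = 0.0100 + 0.1024 + 0.0004 + 0.2304 + 0.0064 = 0.3496
B_lapi = 1 / 0.3496 = 2.8604
Σp_terrᵢ² = 0.24² + 0.14² + 0.26² + 0.11² + 0.25² = 0.0576 + 0.0196 + 0.0676 + 0.0121 + 0.0625 = 0.2194
B_terr = 1 / 0.2194 = 4.5579
Σp_pascᵢ² = 0.02² + 0.02² + 0.54² + 0.40² + 0.02² = 0.0004 + 0.0004 + 0.2916 + 0.1600 + 0.0004 = 0.4528
B_pasc = 1 / 0.4528 = 2.2085
Highest B → broadest niche (most generalist): Bombus terrestris (B = 4.56).

Bombus terrestris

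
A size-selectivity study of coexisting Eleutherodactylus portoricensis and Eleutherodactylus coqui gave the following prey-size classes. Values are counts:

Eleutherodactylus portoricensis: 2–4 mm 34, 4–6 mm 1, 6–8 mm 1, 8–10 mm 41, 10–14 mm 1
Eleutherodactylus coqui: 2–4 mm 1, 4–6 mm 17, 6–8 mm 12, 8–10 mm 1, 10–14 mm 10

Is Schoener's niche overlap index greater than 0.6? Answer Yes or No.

No

Proportions for Eleutherodactylus portoricensis (n=78): 34/78=0.4359, 1/78=0.0128, 1/78=0.0128, 41/78=0.5256, 1/78=0.0128
Proportions for Eleutherodactylus coqui (n=41): 1/41=0.0244, 17/41=0.4146, 12/41=0.2927, 1/41=0.0244, 10/41=0.2439
Σ|p₁ᵢ − p₂ᵢ| = 0.4115 + 0.4018 + 0.2799 + 0.5012 + 0.2311 = 1.8255
D = 1 − ½ × 1.8255 = 1 − 0.91275 = 0.08725
D = 0.08725 < 0.6 → No.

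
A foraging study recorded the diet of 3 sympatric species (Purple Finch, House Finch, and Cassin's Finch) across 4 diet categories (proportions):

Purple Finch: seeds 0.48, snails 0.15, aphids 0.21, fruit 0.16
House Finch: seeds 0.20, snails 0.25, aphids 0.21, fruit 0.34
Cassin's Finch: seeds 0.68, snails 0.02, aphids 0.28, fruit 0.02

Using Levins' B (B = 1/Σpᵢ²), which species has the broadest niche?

Σp_Purpᵢ² = 0.48² + 0.15² + 0.21² + 0.16² = 0.2304 + 0.0225 + 0.0441 + 0.0256 = 0.3226
B_Purp = 1 / 0.3226 = 3.0998
Σp_Housᵢ² = 0.20² + 0.25² + 0.21² + 0.34² = 0.0400 + 0.0625 + 0.0441 + 0.1156 = 0.2622
B_Hous = 1 / 0.2622 = 3.8139
Σp_Cassᵢ² = 0.68² + 0.02² + 0.28² + 0.02² = 0.4624 + 0.0004 + 0.0784 + 0.0004 = 0.5416
B_Cass = 1 / 0.5416 = 1.8464
Highest B → broadest niche (most generalist): House Finch (B = 3.81).

House Finch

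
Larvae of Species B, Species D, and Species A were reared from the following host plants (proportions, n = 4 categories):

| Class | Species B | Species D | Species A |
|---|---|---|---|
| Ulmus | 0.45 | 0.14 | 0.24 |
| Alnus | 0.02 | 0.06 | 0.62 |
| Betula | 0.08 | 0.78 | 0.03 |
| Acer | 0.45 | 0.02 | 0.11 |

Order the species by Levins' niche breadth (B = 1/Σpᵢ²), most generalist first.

Species B > Species A > Species D

Σp_Bᵢ² = 0.45² + 0.02² + 0.08² + 0.45² = 0.2025 + 0.0004 + 0.0064 + 0.2025 = 0.4118
B_B = 1 / 0.4118 = 2.4284
Σp_Dᵢ² = 0.14² + 0.06² + 0.78² + 0.02² = 0.0196 + 0.0036 + 0.6084 + 0.0004 = 0.6320
B_D = 1 / 0.6320 = 1.5823
Σp_Aᵢ² = 0.24² + 0.62² + 0.03² + 0.11² = 0.0576 + 0.3844 + 0.0009 + 0.0121 = 0.4550
B_A = 1 / 0.4550 = 2.1978
Ranking by B (broadest → narrowest): Species B (2.43) > Species A (2.20) > Species D (1.58)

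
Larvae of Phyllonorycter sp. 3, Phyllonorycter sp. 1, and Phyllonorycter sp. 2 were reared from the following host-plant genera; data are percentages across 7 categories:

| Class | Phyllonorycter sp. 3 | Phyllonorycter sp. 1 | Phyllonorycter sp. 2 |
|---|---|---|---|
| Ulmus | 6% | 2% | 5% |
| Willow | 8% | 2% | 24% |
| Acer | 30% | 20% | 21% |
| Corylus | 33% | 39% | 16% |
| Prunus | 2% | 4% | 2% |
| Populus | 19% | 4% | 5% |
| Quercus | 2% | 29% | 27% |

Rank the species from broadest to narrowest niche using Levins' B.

Phyllonorycter sp. 2 > Phyllonorycter sp. 3 > Phyllonorycter sp. 1

Convert percentages to proportions (divide by 100).
Σp_3ᵢ² = 0.06² + 0.08² + 0.30² + 0.33² + 0.02² + 0.19² + 0.02² = 0.0036 + 0.0064 + 0.0900 + 0.1089 + 0.0004 + 0.0361 + 0.0004 = 0.2458
B_3 = 1 / 0.2458 = 4.0683
Σp_1ᵢ² = 0.02² + 0.02² + 0.20² + 0.39² + 0.04² + 0.04² + 0.29² = 0.0004 + 0.0004 + 0.0400 + 0.1521 + 0.0016 + 0.0016 + 0.0841 = 0.2802
B_1 = 1 / 0.2802 = 3.5689
Σp_2ᵢ² = 0.05² + 0.24² + 0.21² + 0.16² + 0.02² + 0.05² + 0.27² = 0.0025 + 0.0576 + 0.0441 + 0.0256 + 0.0004 + 0.0025 + 0.0729 = 0.2056
B_2 = 1 / 0.2056 = 4.8638
Ranking by B (broadest → narrowest): Phyllonorycter sp. 2 (4.86) > Phyllonorycter sp. 3 (4.07) > Phyllonorycter sp. 1 (3.57)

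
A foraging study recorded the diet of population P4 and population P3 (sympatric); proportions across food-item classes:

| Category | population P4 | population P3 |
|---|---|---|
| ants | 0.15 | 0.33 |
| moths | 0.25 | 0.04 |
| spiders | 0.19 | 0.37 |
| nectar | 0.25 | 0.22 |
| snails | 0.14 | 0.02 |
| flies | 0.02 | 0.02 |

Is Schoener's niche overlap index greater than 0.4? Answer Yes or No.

Σ|p₁ᵢ − p₂ᵢ| = 0.18 + 0.21 + 0.18 + 0.03 + 0.12 + 0.00 = 0.72
D = 1 − ½ × 0.72 = 1 − 0.360 = 0.6400
D = 0.6400 > 0.4 → Yes.

Yes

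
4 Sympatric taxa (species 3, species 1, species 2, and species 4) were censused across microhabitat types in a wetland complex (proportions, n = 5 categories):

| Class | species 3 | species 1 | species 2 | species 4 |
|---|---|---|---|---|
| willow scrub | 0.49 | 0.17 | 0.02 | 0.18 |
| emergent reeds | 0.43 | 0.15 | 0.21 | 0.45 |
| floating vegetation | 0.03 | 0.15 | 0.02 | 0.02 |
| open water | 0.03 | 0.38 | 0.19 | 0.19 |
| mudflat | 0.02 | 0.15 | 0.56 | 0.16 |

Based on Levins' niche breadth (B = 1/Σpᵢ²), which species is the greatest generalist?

Σp_3ᵢ² = 0.49² + 0.43² + 0.03² + 0.03² + 0.02² = 0.2401 + 0.1849 + 0.0009 + 0.0009 + 0.0004 = 0.4272
B_3 = 1 / 0.4272 = 2.3408
Σp_1ᵢ² = 0.17² + 0.15² + 0.15² + 0.38² + 0.15² = 0.0289 + 0.0225 + 0.0225 + 0.1444 + 0.0225 = 0.2408
B_1 = 1 / 0.2408 = 4.1528
Σp_2ᵢ² = 0.02² + 0.21² + 0.02² + 0.19² + 0.56² = 0.0004 + 0.0441 + 0.0004 + 0.0361 + 0.3136 = 0.3946
B_2 = 1 / 0.3946 = 2.5342
Σp_4ᵢ² = 0.18² + 0.45² + 0.02² + 0.19² + 0.16² = 0.0324 + 0.2025 + 0.0004 + 0.0361 + 0.0256 = 0.2970
B_4 = 1 / 0.2970 = 3.3670
Highest B → broadest niche (most generalist): species 1 (B = 4.15).

species 1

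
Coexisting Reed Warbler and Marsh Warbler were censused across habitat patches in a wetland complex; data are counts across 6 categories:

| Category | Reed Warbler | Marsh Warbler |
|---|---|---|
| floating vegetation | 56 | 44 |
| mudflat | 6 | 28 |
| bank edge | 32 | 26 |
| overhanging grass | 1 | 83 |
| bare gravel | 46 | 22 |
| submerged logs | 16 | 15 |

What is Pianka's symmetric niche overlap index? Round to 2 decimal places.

Proportions for Reed Warbler (n=157): 56/157=0.3567, 6/157=0.0382, 32/157=0.2038, 1/157=0.0064, 46/157=0.2930, 16/157=0.1019
Proportions for Marsh Warbler (n=218): 44/218=0.2018, 28/218=0.1284, 26/218=0.1193, 83/218=0.3807, 22/218=0.1009, 15/218=0.0688
Σ p₁ᵢp₂ᵢ = 0.071982 + 0.004905 + 0.024313 + 0.002436 + 0.029564 + 0.007011 = 0.140211
Σp_1ᵢ² = 0.3567² + 0.0382² + 0.2038² + 0.0064² + 0.2930² + 0.1019² = 0.127235 + 0.001459 + 0.041534 + 0.000041 + 0.085849 + 0.010384 = 0.266502
Σp_2ᵢ² = 0.2018² + 0.1284² + 0.1193² + 0.3807² + 0.1009² + 0.0688² = 0.040723 + 0.016487 + 0.014232 + 0.144932 + 0.010181 + 0.004733 = 0.231288
O = 0.140211 / √(0.266502 × 0.231288) = 0.140211 / 0.2482715 = 0.5647

0.56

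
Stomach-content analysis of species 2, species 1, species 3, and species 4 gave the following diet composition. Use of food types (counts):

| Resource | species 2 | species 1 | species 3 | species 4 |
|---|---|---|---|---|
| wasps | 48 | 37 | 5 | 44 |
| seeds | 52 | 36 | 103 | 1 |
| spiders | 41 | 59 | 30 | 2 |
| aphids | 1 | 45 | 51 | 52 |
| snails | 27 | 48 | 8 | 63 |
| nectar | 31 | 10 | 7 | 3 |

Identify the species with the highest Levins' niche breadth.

species 1

Proportions for species 2 (n=200): 48/200=0.2400, 52/200=0.2600, 41/200=0.2050, 1/200=0.0050, 27/200=0.1350, 31/200=0.1550
Proportions for species 1 (n=235): 37/235=0.1574, 36/235=0.1532, 59/235=0.2511, 45/235=0.1915, 48/235=0.2043, 10/235=0.0426
Proportions for species 3 (n=204): 5/204=0.0245, 103/204=0.5049, 30/204=0.1471, 51/204=0.2500, 8/204=0.0392, 7/204=0.0343
Proportions for species 4 (n=165): 44/165=0.2667, 1/165=0.0061, 2/165=0.0121, 52/165=0.3152, 63/165=0.3818, 3/165=0.0182
Σp_2ᵢ² = 0.2400² + 0.2600² + 0.2050² + 0.0050² + 0.1350² + 0.1550² = 0.057600 + 0.067600 + 0.042025 + 0.000025 + 0.018225 + 0.024025 = 0.209500
B_2 = 1 / 0.209500 = 4.7733
Σp_1ᵢ² = 0.1574² + 0.1532² + 0.2511² + 0.1915² + 0.2043² + 0.0426² = 0.024775 + 0.023470 + 0.063051 + 0.036672 + 0.041738 + 0.001815 = 0.191521
B_1 = 1 / 0.191521 = 5.2214
Σp_3ᵢ² = 0.0245² + 0.5049² + 0.1471² + 0.2500² + 0.0392² + 0.0343² = 0.000600 + 0.254924 + 0.021638 + 0.062500 + 0.001537 + 0.001176 = 0.342375
B_3 = 1 / 0.342375 = 2.9208
Σp_4ᵢ² = 0.2667² + 0.0061² + 0.0121² + 0.3152² + 0.3818² + 0.0182² = 0.071129 + 0.000037 + 0.000146 + 0.099351 + 0.145771 + 0.000331 = 0.316765
B_4 = 1 / 0.316765 = 3.1569
Highest B → broadest niche (most generalist): species 1 (B = 5.22).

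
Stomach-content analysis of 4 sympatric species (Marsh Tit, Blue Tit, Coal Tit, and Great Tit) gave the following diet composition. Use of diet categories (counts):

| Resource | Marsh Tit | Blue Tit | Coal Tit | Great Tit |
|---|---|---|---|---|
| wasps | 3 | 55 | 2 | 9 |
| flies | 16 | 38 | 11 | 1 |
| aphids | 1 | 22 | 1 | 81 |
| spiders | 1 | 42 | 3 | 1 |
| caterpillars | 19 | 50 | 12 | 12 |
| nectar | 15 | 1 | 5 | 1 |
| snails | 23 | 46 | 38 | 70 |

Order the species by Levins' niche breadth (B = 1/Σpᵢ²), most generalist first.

Proportions for Marsh Tit (n=78): 3/78=0.0385, 16/78=0.2051, 1/78=0.0128, 1/78=0.0128, 19/78=0.2436, 15/78=0.1923, 23/78=0.2949
Proportions for Blue Tit (n=254): 55/254=0.2165, 38/254=0.1496, 22/254=0.0866, 42/254=0.1654, 50/254=0.1969, 1/254=0.0039, 46/254=0.1811
Proportions for Coal Tit (n=72): 2/72=0.0278, 11/72=0.1528, 1/72=0.0139, 3/72=0.0417, 12/72=0.1667, 5/72=0.0694, 38/72=0.5278
Proportions for Great Tit (n=175): 9/175=0.0514, 1/175=0.0057, 81/175=0.4629, 1/175=0.0057, 12/175=0.0686, 1/175=0.0057, 70/175=0.4000
Σp_Marsᵢ² = 0.0385² + 0.2051² + 0.0128² + 0.0128² + 0.2436² + 0.1923² + 0.2949² = 0.001482 + 0.042066 + 0.000164 + 0.000164 + 0.059341 + 0.036979 + 0.086966 = 0.227162
B_Mars = 1 / 0.227162 = 4.4021
Σp_Blueᵢ² = 0.2165² + 0.1496² + 0.0866² + 0.1654² + 0.1969² + 0.0039² + 0.1811² = 0.046872 + 0.022380 + 0.007500 + 0.027357 + 0.038770 + 0.000015 + 0.032797 = 0.175691
B_Blue = 1 / 0.175691 = 5.6918
Σp_Coalᵢ² = 0.0278² + 0.1528² + 0.0139² + 0.0417² + 0.1667² + 0.0694² + 0.5278² = 0.000773 + 0.023348 + 0.000193 + 0.001739 + 0.027789 + 0.004816 + 0.278573 = 0.337231
B_Coal = 1 / 0.337231 = 2.9653
Σp_Greaᵢ² = 0.0514² + 0.0057² + 0.4629² + 0.0057² + 0.0686² + 0.0057² + 0.4000² = 0.002642 + 0.000032 + 0.214276 + 0.000032 + 0.004706 + 0.000032 + 0.160000 = 0.381720
B_Grea = 1 / 0.381720 = 2.6197
Ranking by B (broadest → narrowest): Blue Tit (5.69) > Marsh Tit (4.40) > Coal Tit (2.97) > Great Tit (2.62)

Blue Tit > Marsh Tit > Coal Tit > Great Tit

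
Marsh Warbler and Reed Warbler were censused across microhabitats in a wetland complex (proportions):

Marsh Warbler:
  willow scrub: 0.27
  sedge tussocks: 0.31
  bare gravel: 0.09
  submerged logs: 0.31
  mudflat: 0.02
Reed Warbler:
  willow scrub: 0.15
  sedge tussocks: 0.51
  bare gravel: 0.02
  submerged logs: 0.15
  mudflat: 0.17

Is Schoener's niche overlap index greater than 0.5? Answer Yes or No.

Yes

Σ|p₁ᵢ − p₂ᵢ| = 0.12 + 0.20 + 0.07 + 0.16 + 0.15 = 0.70
D = 1 − ½ × 0.70 = 1 − 0.350 = 0.6500
D = 0.6500 > 0.5 → Yes.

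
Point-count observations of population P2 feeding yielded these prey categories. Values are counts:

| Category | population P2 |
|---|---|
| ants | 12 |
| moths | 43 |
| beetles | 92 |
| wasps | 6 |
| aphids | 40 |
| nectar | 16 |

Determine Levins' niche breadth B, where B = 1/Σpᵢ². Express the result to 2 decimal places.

3.54

Proportions for population P2 (n=209): 12/209=0.0574, 43/209=0.2057, 92/209=0.4402, 6/209=0.0287, 40/209=0.1914, 16/209=0.0766
Σpᵢ² = 0.0574² + 0.2057² + 0.4402² + 0.0287² + 0.1914² + 0.0766² = 0.003295 + 0.042312 + 0.193776 + 0.000824 + 0.036634 + 0.005868 = 0.282709
B = 1 / 0.282709 = 3.5372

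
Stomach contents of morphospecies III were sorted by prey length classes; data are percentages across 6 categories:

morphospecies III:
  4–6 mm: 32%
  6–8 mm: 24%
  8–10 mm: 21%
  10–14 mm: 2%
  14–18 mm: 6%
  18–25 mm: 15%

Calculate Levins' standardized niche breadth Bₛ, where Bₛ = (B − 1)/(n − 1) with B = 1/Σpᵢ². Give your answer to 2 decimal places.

Convert percentages to proportions (divide by 100).
Σpᵢ² = 0.32² + 0.24² + 0.21² + 0.02² + 0.06² + 0.15² = 0.1024 + 0.0576 + 0.0441 + 0.0004 + 0.0036 + 0.0225 = 0.2306
B = 1 / 0.2306 = 4.3365
Bₛ = (B − 1)/(n − 1) = (4.3365 − 1)/(6 − 1) = 3.3365/5 = 0.6673

0.67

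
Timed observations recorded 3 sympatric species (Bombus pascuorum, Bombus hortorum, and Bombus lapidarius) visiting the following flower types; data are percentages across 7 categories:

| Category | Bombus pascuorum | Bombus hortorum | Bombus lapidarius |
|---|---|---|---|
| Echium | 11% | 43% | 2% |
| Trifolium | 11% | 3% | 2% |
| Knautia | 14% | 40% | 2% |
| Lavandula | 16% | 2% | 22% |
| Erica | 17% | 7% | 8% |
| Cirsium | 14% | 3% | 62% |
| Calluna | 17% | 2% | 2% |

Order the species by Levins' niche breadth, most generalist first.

Convert percentages to proportions (divide by 100).
Σp_pascᵢ² = 0.11² + 0.11² + 0.14² + 0.16² + 0.17² + 0.14² + 0.17² = 0.0121 + 0.0121 + 0.0196 + 0.0256 + 0.0289 + 0.0196 + 0.0289 = 0.1468
B_pasc = 1 / 0.1468 = 6.8120
Σp_hortᵢ² = 0.43² + 0.03² + 0.40² + 0.02² + 0.07² + 0.03² + 0.02² = 0.1849 + 0.0009 + 0.1600 + 0.0004 + 0.0049 + 0.0009 + 0.0004 = 0.3524
B_hort = 1 / 0.3524 = 2.8377
Σp_lapiᵢ² = 0.02² + 0.02² + 0.02² + 0.22² + 0.08² + 0.62² + 0.02² = 0.0004 + 0.0004 + 0.0004 + 0.0484 + 0.0064 + 0.3844 + 0.0004 = 0.4408
B_lapi = 1 / 0.4408 = 2.2686
Ranking by B (broadest → narrowest): Bombus pascuorum (6.81) > Bombus hortorum (2.84) > Bombus lapidarius (2.27)

Bombus pascuorum > Bombus hortorum > Bombus lapidarius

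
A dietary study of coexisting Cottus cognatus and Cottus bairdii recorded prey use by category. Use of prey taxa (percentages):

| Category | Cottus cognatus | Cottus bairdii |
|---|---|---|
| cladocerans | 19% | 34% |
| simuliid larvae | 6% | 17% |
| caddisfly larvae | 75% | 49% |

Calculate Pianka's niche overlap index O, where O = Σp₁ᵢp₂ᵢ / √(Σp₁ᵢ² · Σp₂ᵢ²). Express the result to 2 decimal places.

Convert percentages to proportions (divide by 100).
Σ p₁ᵢp₂ᵢ = 0.0646 + 0.0102 + 0.3675 = 0.4423
Σp_1ᵢ² = 0.19² + 0.06² + 0.75² = 0.0361 + 0.0036 + 0.5625 = 0.6022
Σp_2ᵢ² = 0.34² + 0.17² + 0.49² = 0.1156 + 0.0289 + 0.2401 = 0.3846
O = 0.4423 / √(0.6022 × 0.3846) = 0.4423 / 0.48125 = 0.9191

0.92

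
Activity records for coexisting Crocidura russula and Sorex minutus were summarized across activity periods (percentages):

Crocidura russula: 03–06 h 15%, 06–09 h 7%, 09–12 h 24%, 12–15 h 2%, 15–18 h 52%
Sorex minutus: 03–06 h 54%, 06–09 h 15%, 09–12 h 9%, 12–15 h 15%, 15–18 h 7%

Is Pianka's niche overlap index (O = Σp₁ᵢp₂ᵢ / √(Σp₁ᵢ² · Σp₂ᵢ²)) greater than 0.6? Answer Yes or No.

No

Convert percentages to proportions (divide by 100).
Σ p₁ᵢp₂ᵢ = 0.0810 + 0.0105 + 0.0216 + 0.0030 + 0.0364 = 0.1525
Σp_1ᵢ² = 0.15² + 0.07² + 0.24² + 0.02² + 0.52² = 0.0225 + 0.0049 + 0.0576 + 0.0004 + 0.2704 = 0.3558
Σp_2ᵢ² = 0.54² + 0.15² + 0.09² + 0.15² + 0.07² = 0.2916 + 0.0225 + 0.0081 + 0.0225 + 0.0049 = 0.3496
O = 0.1525 / √(0.3558 × 0.3496) = 0.1525 / 0.35269 = 0.4324
O = 0.4324 < 0.6 → No.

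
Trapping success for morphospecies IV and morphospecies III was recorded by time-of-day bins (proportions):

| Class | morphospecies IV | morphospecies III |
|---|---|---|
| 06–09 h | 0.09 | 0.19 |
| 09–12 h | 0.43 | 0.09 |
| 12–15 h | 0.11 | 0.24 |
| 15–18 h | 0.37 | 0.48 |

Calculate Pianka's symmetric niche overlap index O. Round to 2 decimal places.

0.77

Σ p₁ᵢp₂ᵢ = 0.0171 + 0.0387 + 0.0264 + 0.1776 = 0.2598
Σp_1ᵢ² = 0.09² + 0.43² + 0.11² + 0.37² = 0.0081 + 0.1849 + 0.0121 + 0.1369 = 0.3420
Σp_2ᵢ² = 0.19² + 0.09² + 0.24² + 0.48² = 0.0361 + 0.0081 + 0.0576 + 0.2304 = 0.3322
O = 0.2598 / √(0.3420 × 0.3322) = 0.2598 / 0.33706 = 0.7708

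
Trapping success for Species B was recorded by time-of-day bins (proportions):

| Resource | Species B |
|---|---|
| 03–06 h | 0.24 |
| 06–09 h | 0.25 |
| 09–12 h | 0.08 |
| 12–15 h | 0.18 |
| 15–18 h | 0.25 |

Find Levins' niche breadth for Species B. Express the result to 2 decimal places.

Σpᵢ² = 0.24² + 0.25² + 0.08² + 0.18² + 0.25² = 0.0576 + 0.0625 + 0.0064 + 0.0324 + 0.0625 = 0.2214
B = 1 / 0.2214 = 4.5167

4.52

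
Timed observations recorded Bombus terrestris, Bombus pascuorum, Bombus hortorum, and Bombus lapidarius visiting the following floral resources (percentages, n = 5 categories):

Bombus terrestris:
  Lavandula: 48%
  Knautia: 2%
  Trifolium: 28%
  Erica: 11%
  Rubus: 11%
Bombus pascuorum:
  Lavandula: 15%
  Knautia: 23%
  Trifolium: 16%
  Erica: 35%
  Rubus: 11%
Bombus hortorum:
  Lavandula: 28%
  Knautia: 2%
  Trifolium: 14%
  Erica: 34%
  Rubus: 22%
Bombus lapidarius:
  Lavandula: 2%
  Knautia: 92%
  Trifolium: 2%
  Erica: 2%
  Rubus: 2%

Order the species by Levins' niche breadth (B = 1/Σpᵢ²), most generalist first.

Convert percentages to proportions (divide by 100).
Σp_terrᵢ² = 0.48² + 0.02² + 0.28² + 0.11² + 0.11² = 0.2304 + 0.0004 + 0.0784 + 0.0121 + 0.0121 = 0.3334
B_terr = 1 / 0.3334 = 2.9994
Σp_pascᵢ² = 0.15² + 0.23² + 0.16² + 0.35² + 0.11² = 0.0225 + 0.0529 + 0.0256 + 0.1225 + 0.0121 = 0.2356
B_pasc = 1 / 0.2356 = 4.2445
Σp_hortᵢ² = 0.28² + 0.02² + 0.14² + 0.34² + 0.22² = 0.0784 + 0.0004 + 0.0196 + 0.1156 + 0.0484 = 0.2624
B_hort = 1 / 0.2624 = 3.8110
Σp_lapiᵢ² = 0.02² + 0.92² + 0.02² + 0.02² + 0.02² = 0.0004 + 0.8464 + 0.0004 + 0.0004 + 0.0004 = 0.8480
B_lapi = 1 / 0.8480 = 1.1792
Ranking by B (broadest → narrowest): Bombus pascuorum (4.24) > Bombus hortorum (3.81) > Bombus terrestris (3.00) > Bombus lapidarius (1.18)

Bombus pascuorum > Bombus hortorum > Bombus terrestris > Bombus lapidarius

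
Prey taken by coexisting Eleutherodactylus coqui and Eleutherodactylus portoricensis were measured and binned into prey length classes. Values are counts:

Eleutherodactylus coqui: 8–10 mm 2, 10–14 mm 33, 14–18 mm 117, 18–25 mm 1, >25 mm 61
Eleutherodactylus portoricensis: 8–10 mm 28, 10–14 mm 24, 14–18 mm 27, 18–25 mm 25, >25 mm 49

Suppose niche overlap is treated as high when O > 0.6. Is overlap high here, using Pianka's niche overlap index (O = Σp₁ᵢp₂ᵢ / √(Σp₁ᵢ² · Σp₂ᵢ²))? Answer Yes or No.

Proportions for Eleutherodactylus coqui (n=214): 2/214=0.0093, 33/214=0.1542, 117/214=0.5467, 1/214=0.0047, 61/214=0.2850
Proportions for Eleutherodactylus portoricensis (n=153): 28/153=0.1830, 24/153=0.1569, 27/153=0.1765, 25/153=0.1634, 49/153=0.3203
Σ p₁ᵢp₂ᵢ = 0.001702 + 0.024194 + 0.096493 + 0.000768 + 0.091286 = 0.214443
Σp_1ᵢ² = 0.0093² + 0.1542² + 0.5467² + 0.0047² + 0.2850² = 0.000086 + 0.023778 + 0.298881 + 0.000022 + 0.081225 = 0.403992
Σp_2ᵢ² = 0.1830² + 0.1569² + 0.1765² + 0.1634² + 0.3203² = 0.033489 + 0.024618 + 0.031152 + 0.026700 + 0.102592 = 0.218551
O = 0.214443 / √(0.403992 × 0.218551) = 0.214443 / 0.2971411 = 0.7217
O = 0.7217 > 0.6 → Yes.

Yes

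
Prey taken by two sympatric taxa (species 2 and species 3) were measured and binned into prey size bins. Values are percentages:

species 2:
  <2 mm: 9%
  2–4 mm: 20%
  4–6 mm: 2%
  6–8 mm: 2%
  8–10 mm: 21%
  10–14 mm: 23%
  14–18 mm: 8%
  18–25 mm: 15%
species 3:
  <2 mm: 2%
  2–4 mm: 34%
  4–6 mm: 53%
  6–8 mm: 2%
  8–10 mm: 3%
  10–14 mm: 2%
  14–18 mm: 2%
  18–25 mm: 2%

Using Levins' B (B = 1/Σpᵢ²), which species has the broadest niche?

Convert percentages to proportions (divide by 100).
Σp_2ᵢ² = 0.09² + 0.20² + 0.02² + 0.02² + 0.21² + 0.23² + 0.08² + 0.15² = 0.0081 + 0.0400 + 0.0004 + 0.0004 + 0.0441 + 0.0529 + 0.0064 + 0.0225 = 0.1748
B_2 = 1 / 0.1748 = 5.7208
Σp_3ᵢ² = 0.02² + 0.34² + 0.53² + 0.02² + 0.03² + 0.02² + 0.02² + 0.02² = 0.0004 + 0.1156 + 0.2809 + 0.0004 + 0.0009 + 0.0004 + 0.0004 + 0.0004 = 0.3994
B_3 = 1 / 0.3994 = 2.5038
Highest B → broadest niche (most generalist): species 2 (B = 5.72).

species 2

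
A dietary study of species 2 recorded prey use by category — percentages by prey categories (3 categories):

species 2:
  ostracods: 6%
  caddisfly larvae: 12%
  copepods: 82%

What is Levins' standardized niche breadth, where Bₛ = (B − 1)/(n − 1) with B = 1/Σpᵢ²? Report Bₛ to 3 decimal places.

Convert percentages to proportions (divide by 100).
Σpᵢ² = 0.06² + 0.12² + 0.82² = 0.0036 + 0.0144 + 0.6724 = 0.6904
B = 1 / 0.6904 = 1.44844
Bₛ = (B − 1)/(n − 1) = (1.44844 − 1)/(3 − 1) = 0.44844/2 = 0.22422

0.224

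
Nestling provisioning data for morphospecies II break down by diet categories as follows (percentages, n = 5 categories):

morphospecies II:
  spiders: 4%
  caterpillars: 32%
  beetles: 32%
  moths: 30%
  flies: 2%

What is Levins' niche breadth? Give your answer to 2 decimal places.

3.37

Convert percentages to proportions (divide by 100).
Σpᵢ² = 0.04² + 0.32² + 0.32² + 0.30² + 0.02² = 0.0016 + 0.1024 + 0.1024 + 0.0900 + 0.0004 = 0.2968
B = 1 / 0.2968 = 3.3693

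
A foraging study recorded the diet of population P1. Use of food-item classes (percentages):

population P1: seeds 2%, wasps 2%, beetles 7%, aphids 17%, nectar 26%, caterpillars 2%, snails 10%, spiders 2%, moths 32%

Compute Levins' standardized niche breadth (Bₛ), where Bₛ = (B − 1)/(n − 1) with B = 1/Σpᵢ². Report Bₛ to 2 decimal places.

Convert percentages to proportions (divide by 100).
Σpᵢ² = 0.02² + 0.02² + 0.07² + 0.17² + 0.26² + 0.02² + 0.10² + 0.02² + 0.32² = 0.0004 + 0.0004 + 0.0049 + 0.0289 + 0.0676 + 0.0004 + 0.0100 + 0.0004 + 0.1024 = 0.2154
B = 1 / 0.2154 = 4.6425
Bₛ = (B − 1)/(n − 1) = (4.6425 − 1)/(9 − 1) = 3.6425/8 = 0.4553

0.46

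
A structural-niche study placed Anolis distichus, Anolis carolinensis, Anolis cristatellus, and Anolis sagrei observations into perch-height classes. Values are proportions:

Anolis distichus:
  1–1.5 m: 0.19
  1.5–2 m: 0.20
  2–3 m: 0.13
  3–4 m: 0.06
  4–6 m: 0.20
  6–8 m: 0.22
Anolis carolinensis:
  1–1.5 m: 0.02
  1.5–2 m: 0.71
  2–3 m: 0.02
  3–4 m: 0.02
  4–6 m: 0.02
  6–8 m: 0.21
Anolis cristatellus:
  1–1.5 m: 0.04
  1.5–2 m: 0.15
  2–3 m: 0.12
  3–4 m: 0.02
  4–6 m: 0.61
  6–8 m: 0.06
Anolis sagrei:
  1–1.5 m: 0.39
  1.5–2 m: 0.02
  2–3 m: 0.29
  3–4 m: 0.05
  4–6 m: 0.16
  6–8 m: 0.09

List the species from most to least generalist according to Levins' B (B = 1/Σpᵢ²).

Anolis distichus > Anolis sagrei > Anolis cristatellus > Anolis carolinensis

Σp_distᵢ² = 0.19² + 0.20² + 0.13² + 0.06² + 0.20² + 0.22² = 0.0361 + 0.0400 + 0.0169 + 0.0036 + 0.0400 + 0.0484 = 0.1850
B_dist = 1 / 0.1850 = 5.4054
Σp_caroᵢ² = 0.02² + 0.71² + 0.02² + 0.02² + 0.02² + 0.21² = 0.0004 + 0.5041 + 0.0004 + 0.0004 + 0.0004 + 0.0441 = 0.5498
B_caro = 1 / 0.5498 = 1.8188
Σp_crisᵢ² = 0.04² + 0.15² + 0.12² + 0.02² + 0.61² + 0.06² = 0.0016 + 0.0225 + 0.0144 + 0.0004 + 0.3721 + 0.0036 = 0.4146
B_cris = 1 / 0.4146 = 2.4120
Σp_sagrᵢ² = 0.39² + 0.02² + 0.29² + 0.05² + 0.16² + 0.09² = 0.1521 + 0.0004 + 0.0841 + 0.0025 + 0.0256 + 0.0081 = 0.2728
B_sagr = 1 / 0.2728 = 3.6657
Ranking by B (broadest → narrowest): Anolis distichus (5.41) > Anolis sagrei (3.67) > Anolis cristatellus (2.41) > Anolis carolinensis (1.82)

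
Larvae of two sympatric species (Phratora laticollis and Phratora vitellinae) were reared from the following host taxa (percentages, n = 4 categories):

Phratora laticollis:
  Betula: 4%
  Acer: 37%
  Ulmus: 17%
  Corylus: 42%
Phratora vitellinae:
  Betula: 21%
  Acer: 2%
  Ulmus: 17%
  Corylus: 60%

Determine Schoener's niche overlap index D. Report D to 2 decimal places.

Convert percentages to proportions (divide by 100).
Σ|p₁ᵢ − p₂ᵢ| = 0.17 + 0.35 + 0.00 + 0.18 = 0.70
D = 1 − ½ × 0.70 = 1 − 0.350 = 0.6500

0.65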